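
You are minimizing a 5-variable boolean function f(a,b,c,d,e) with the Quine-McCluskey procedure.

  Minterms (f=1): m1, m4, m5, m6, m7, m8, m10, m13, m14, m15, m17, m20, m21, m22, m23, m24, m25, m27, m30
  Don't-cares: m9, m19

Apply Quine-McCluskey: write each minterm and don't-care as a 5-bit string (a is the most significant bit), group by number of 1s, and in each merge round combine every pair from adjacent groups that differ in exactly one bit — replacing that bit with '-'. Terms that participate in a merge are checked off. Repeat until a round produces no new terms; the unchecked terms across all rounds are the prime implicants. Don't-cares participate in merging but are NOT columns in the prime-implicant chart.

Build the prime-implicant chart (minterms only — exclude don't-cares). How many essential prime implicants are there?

[col 0] 00001*, 00100*, 00101*, 00110*, 00111*, 01000*, 01001*, 01010*, 01101*, 01110*, 01111*, 10001*, 10011*, 10100*, 10101*, 10110*, 10111*, 11000*, 11001*, 11011*, 11110*
[col 1] -0001*, -0100*, -0101*, -0110*, -0111*, -1000*, -1001*, -1110*, 0-001*, 0-101*, 0-110*, 0-111*, 00-01*, 001-0*, 001-1*, 0010-*, 0011-*, 01-01*, 01-10, 010-0, 0100-*, 011-1*, 0111-*, 1-001*, 1-011*, 1-110*, 10-01*, 10-11*, 100-1*, 101-0*, 101-1*, 1010-*, 1011-*, 110-1*, 1100-*
[col 2] --001, --110, -0-01, -01-0*, -01-1*, -010-*, -011-*, -100-, 0--01, 0-1-1, 0-11-, 001--*, 1-0-1, 10--1, 101--*
[col 3] -01--
Prime implicants: --001, --110, -0-01, -01--, -100-, 0--01, 0-1-1, 0-11-, 01-10, 010-0, 1-0-1, 10--1
PI chart (minterm → PIs covering it):
  1 | --001,-0-01,0--01
  4 | -01--  (sole → essential)
  5 | -0-01,-01--,0--01,0-1-1
  6 | --110,-01--,0-11-
  7 | -01--,0-1-1,0-11-
  8 | -100-,010-0
  10 | 01-10,010-0
  13 | 0--01,0-1-1
  14 | --110,0-11-,01-10
  15 | 0-1-1,0-11-
  17 | --001,-0-01,1-0-1,10--1
  20 | -01--  (sole → essential)
  21 | -0-01,-01--,10--1
  22 | --110,-01--
  23 | -01--,10--1
  24 | -100-  (sole → essential)
  25 | --001,-100-,1-0-1
  27 | 1-0-1  (sole → essential)
  30 | --110  (sole → essential)
Essential prime implicants: --110, -01--, -100-, 1-0-1

4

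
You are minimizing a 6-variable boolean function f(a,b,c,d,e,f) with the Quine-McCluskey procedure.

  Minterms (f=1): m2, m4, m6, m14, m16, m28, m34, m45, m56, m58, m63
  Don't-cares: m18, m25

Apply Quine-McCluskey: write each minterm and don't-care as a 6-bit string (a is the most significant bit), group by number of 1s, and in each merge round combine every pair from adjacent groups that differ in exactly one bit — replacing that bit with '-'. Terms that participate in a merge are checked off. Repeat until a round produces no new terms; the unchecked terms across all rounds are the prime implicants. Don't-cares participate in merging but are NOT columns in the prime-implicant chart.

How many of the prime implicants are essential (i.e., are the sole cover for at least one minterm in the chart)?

8

size-2^0 implicants → 000010(✓)  000100(✓)  000110(✓)  001110(✓)  010000(✓)  010010(✓)  011001  011100  100010(✓)  101101  111000(✓)  111010(✓)  111111
size-2^1 implicants → -00010  0-0010  00-110  000-10  0001-0  0100-0  1110-0
Unchecked terms (primes): -00010, 0-0010, 00-110, 000-10, 0001-0, 0100-0, 011001, 011100, 101101, 1110-0, 111111
Minterm coverage:
  m2 ⊆ -00010,0-0010,000-10
  m4 ⊆ 0001-0 [E]
  m6 ⊆ 00-110,000-10,0001-0
  m14 ⊆ 00-110 [E]
  m16 ⊆ 0100-0 [E]
  m28 ⊆ 011100 [E]
  m34 ⊆ -00010 [E]
  m45 ⊆ 101101 [E]
  m56 ⊆ 1110-0 [E]
  m58 ⊆ 1110-0 [E]
  m63 ⊆ 111111 [E]
E = {-00010, 00-110, 0001-0, 0100-0, 011100, 101101, 1110-0, 111111}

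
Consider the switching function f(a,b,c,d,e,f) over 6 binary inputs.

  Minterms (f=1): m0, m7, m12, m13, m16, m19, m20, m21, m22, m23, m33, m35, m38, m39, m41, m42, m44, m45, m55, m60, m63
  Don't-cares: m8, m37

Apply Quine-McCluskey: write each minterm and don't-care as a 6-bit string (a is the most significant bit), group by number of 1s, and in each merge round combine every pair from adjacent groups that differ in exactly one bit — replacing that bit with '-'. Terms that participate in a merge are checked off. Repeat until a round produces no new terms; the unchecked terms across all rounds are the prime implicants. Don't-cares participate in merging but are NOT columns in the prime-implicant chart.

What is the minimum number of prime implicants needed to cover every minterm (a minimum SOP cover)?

Round 0: 000000✓ 000111✓ 001000✓ 001100✓ 001101✓ 010000✓ 010011✓ 010100✓ 010101✓ 010110✓ 010111✓ 100001✓ 100011✓ 100101✓ 100110✓ 100111✓ 101001✓ 101010 101100✓ 101101✓ 110111✓ 111100✓ 111111✓
Round 1: -00111✓ -01100✓ -01101✓ -10111✓ 0-0000 0-0111✓ 00-000 001-00 00110-✓ 010-00 010-11 0101-0✓ 0101-1✓ 01010-✓ 01011-✓ 1-0111✓ 1-1100 10-001✓ 10-101✓ 100-01✓ 100-11✓ 1000-1✓ 1001-1✓ 10011- 101-01✓ 10110-✓ 11-111
Round 2: --0111 -0110- 0101-- 10--01 100--1
PIs = {--0111, -0110-, 0-0000, 00-000, 001-00, 010-00, 010-11, 0101--, 1-1100, 10--01, 100--1, 10011-, 101010, 11-111}
Coverage chart:
  m0: 0-0000,00-000
  m7: --0111 ←essential
  m12: -0110-,001-00
  m13: -0110- ←essential
  m16: 0-0000,010-00
  m19: 010-11 ←essential
  m20: 010-00,0101--
  m21: 0101-- ←essential
  m22: 0101-- ←essential
  m23: --0111,010-11,0101--
  m33: 10--01,100--1
  m35: 100--1 ←essential
  m38: 10011- ←essential
  m39: --0111,100--1,10011-
  m41: 10--01 ←essential
  m42: 101010 ←essential
  m44: -0110-,1-1100
  m45: -0110-,10--01
  m55: --0111,11-111
  m60: 1-1100 ←essential
  m63: 11-111 ←essential
Essential: --0111, -0110-, 010-11, 0101--, 1-1100, 10--01, 100--1, 10011-, 101010, 11-111
Petrick residual → 0-0000
Min cover (11 terms): c'def + b'cde' + a'c'd'e'f' + a'bc'ef + a'bc'd + acde'f' + ab'e'f + ab'c'f + ab'c'de + ab'cd'ef' + abdef

11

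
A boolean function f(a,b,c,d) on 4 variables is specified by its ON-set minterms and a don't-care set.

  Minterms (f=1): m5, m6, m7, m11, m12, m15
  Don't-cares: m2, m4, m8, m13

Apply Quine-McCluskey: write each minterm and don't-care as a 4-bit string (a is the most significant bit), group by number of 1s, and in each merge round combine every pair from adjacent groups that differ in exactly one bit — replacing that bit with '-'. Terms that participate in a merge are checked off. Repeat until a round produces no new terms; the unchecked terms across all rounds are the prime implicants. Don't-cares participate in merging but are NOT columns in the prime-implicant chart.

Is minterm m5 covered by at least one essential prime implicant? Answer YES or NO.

[col 0] 0010*, 0100*, 0101*, 0110*, 0111*, 1000*, 1011*, 1100*, 1101*, 1111*
[col 1] -100*, -101*, -111*, 0-10, 01-0*, 01-1*, 010-*, 011-*, 1-00, 1-11, 11-1*, 110-*
[col 2] -1-1, -10-, 01--
Prime implicants: -1-1, -10-, 0-10, 01--, 1-00, 1-11
PI chart (minterm → PIs covering it):
  5 | -1-1,-10-,01--
  6 | 0-10,01--
  7 | -1-1,01--
  11 | 1-11  (sole → essential)
  12 | -10-,1-00
  15 | -1-1,1-11
Essential prime implicants: 1-11

NO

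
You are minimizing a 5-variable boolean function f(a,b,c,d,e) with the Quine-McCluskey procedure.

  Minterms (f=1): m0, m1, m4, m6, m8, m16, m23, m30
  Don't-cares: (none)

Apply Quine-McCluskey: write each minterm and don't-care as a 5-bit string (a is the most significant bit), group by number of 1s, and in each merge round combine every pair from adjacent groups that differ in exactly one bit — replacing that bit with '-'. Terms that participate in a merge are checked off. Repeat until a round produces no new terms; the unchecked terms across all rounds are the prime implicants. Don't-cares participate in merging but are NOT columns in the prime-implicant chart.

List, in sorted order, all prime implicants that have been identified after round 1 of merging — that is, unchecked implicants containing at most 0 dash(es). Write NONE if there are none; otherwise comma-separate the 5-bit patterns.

Round 0: 00000✓ 00001✓ 00100✓ 00110✓ 01000✓ 10000✓ 10111 11110
Round 1: -0000 0-000 00-00 0000- 001-0
PIs = {-0000, 0-000, 00-00, 0000-, 001-0, 10111, 11110}

10111, 11110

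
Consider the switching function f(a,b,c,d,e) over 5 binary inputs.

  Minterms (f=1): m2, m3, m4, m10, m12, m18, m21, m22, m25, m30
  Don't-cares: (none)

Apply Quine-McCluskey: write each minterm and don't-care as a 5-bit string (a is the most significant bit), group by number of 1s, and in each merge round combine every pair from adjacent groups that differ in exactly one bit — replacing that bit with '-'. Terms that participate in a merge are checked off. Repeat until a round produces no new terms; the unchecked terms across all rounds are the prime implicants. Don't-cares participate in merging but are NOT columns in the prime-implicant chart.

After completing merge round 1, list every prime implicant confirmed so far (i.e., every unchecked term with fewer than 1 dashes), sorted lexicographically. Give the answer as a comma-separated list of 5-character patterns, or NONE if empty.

10101, 11001

[col 0] 00010*, 00011*, 00100*, 01010*, 01100*, 10010*, 10101, 10110*, 11001, 11110*
[col 1] -0010, 0-010, 0-100, 0001-, 1-110, 10-10
Prime implicants: -0010, 0-010, 0-100, 0001-, 1-110, 10-10, 10101, 11001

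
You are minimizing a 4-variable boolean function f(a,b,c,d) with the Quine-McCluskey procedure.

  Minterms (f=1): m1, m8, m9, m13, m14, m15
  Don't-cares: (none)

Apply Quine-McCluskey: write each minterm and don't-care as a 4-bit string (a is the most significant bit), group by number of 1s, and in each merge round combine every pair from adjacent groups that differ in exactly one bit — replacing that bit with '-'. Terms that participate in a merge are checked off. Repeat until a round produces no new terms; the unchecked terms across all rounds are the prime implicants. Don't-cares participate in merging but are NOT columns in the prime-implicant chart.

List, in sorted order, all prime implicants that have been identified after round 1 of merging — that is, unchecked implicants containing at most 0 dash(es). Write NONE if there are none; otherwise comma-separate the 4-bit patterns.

size-2^0 implicants → 0001(✓)  1000(✓)  1001(✓)  1101(✓)  1110(✓)  1111(✓)
size-2^1 implicants → -001  1-01  100-  11-1  111-
Unchecked terms (primes): -001, 1-01, 100-, 11-1, 111-

NONE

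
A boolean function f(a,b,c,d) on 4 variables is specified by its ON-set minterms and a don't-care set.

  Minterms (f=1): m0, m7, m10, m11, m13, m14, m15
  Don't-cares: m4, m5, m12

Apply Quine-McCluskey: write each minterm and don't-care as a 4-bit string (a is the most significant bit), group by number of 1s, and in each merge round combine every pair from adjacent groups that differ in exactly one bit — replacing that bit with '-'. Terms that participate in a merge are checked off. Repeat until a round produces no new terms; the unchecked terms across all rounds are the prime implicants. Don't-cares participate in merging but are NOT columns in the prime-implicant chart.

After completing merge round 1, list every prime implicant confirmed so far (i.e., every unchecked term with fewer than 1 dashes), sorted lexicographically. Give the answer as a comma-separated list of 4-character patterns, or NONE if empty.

Round 0: 0000✓ 0100✓ 0101✓ 0111✓ 1010✓ 1011✓ 1100✓ 1101✓ 1110✓ 1111✓
Round 1: -100✓ -101✓ -111✓ 0-00 01-1✓ 010-✓ 1-10✓ 1-11✓ 101-✓ 11-0✓ 11-1✓ 110-✓ 111-✓
Round 2: -1-1 -10- 1-1- 11--
PIs = {-1-1, -10-, 0-00, 1-1-, 11--}

NONE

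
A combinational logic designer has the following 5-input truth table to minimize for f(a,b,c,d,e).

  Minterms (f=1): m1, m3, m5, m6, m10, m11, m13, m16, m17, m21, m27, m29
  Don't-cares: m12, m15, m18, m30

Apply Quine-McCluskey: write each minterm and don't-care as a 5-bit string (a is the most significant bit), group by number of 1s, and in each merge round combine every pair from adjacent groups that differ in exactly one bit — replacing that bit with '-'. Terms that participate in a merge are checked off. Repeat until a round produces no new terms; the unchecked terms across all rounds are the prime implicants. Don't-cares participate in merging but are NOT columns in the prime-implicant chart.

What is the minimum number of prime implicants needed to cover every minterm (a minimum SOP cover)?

Round 0: 00001✓ 00011✓ 00101✓ 00110 01010✓ 01011✓ 01100✓ 01101✓ 01111✓ 10000✓ 10001✓ 10010✓ 10101✓ 11011✓ 11101✓ 11110
Round 1: -0001✓ -0101✓ -1011 -1101✓ 0-011 0-101✓ 00-01✓ 000-1 01-11 0101- 011-1 0110- 1-101✓ 10-01✓ 100-0 1000-
Round 2: --101 -0-01
PIs = {--101, -0-01, -1011, 0-011, 000-1, 00110, 01-11, 0101-, 011-1, 0110-, 100-0, 1000-, 11110}
Coverage chart:
  m1: -0-01,000-1
  m3: 0-011,000-1
  m5: --101,-0-01
  m6: 00110 ←essential
  m10: 0101- ←essential
  m11: -1011,0-011,01-11,0101-
  m13: --101,011-1,0110-
  m16: 100-0,1000-
  m17: -0-01,1000-
  m21: --101,-0-01
  m27: -1011 ←essential
  m29: --101 ←essential
Essential: --101, -1011, 00110, 0101-
Petrick residual → 000-1, 1000-
Min cover (6 terms): cd'e + bc'de + a'b'c'e + a'b'cde' + a'bc'd + ab'c'd'

6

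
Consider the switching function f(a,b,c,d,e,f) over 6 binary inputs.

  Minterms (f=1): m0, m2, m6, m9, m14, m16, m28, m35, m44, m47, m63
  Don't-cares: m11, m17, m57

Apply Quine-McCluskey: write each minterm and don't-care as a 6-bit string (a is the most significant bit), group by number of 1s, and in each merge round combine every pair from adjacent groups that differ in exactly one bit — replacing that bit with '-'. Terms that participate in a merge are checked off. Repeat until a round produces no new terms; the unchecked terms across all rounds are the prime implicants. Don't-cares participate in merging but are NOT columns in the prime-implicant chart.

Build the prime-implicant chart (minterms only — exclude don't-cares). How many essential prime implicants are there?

[col 0] 000000*, 000010*, 000110*, 001001*, 001011*, 001110*, 010000*, 010001*, 011100, 100011, 101100, 101111*, 111001, 111111*
[col 1] 0-0000, 00-110, 000-10, 0000-0, 0010-1, 01000-, 1-1111
Prime implicants: 0-0000, 00-110, 000-10, 0000-0, 0010-1, 01000-, 011100, 1-1111, 100011, 101100, 111001
PI chart (minterm → PIs covering it):
  0 | 0-0000,0000-0
  2 | 000-10,0000-0
  6 | 00-110,000-10
  9 | 0010-1  (sole → essential)
  14 | 00-110  (sole → essential)
  16 | 0-0000,01000-
  28 | 011100  (sole → essential)
  35 | 100011  (sole → essential)
  44 | 101100  (sole → essential)
  47 | 1-1111  (sole → essential)
  63 | 1-1111  (sole → essential)
Essential prime implicants: 00-110, 0010-1, 011100, 1-1111, 100011, 101100

6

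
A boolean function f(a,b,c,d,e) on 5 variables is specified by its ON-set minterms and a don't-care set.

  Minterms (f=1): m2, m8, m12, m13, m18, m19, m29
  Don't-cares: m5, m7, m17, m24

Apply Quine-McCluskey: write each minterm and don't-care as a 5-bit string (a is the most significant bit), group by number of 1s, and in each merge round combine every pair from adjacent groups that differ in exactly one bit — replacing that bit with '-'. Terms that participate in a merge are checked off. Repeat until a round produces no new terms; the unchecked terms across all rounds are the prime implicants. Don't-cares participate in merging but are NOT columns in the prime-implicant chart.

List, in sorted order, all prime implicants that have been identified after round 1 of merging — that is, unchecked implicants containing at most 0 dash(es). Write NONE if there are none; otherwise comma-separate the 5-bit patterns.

NONE

size-2^0 implicants → 00010(✓)  00101(✓)  00111(✓)  01000(✓)  01100(✓)  01101(✓)  10001(✓)  10010(✓)  10011(✓)  11000(✓)  11101(✓)
size-2^1 implicants → -0010  -1000  -1101  0-101  001-1  01-00  0110-  100-1  1001-
Unchecked terms (primes): -0010, -1000, -1101, 0-101, 001-1, 01-00, 0110-, 100-1, 1001-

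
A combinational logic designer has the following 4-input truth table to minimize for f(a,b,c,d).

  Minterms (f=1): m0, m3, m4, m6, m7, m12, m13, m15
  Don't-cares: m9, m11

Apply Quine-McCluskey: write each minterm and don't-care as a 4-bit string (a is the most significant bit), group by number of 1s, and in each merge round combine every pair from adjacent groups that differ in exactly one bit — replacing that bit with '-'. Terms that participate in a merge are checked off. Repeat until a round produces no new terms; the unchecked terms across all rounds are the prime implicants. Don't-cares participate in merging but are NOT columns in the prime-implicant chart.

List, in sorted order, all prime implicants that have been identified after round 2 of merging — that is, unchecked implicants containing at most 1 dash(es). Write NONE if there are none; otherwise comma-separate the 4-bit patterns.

[col 0] 0000*, 0011*, 0100*, 0110*, 0111*, 1001*, 1011*, 1100*, 1101*, 1111*
[col 1] -011*, -100, -111*, 0-00, 0-11*, 01-0, 011-, 1-01*, 1-11*, 10-1*, 11-1*, 110-
[col 2] --11, 1--1
Prime implicants: --11, -100, 0-00, 01-0, 011-, 1--1, 110-

-100, 0-00, 01-0, 011-, 110-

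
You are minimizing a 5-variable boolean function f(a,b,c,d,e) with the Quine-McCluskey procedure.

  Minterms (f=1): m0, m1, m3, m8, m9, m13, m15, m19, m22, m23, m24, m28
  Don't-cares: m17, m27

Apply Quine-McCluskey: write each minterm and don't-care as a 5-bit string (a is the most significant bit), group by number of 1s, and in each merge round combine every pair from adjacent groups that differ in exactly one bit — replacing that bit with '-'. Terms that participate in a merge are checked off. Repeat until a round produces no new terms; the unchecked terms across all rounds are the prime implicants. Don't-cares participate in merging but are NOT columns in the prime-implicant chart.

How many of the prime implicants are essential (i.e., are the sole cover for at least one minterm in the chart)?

5

Round 0: 00000✓ 00001✓ 00011✓ 01000✓ 01001✓ 01101✓ 01111✓ 10001✓ 10011✓ 10110✓ 10111✓ 11000✓ 11011✓ 11100✓
Round 1: -0001✓ -0011✓ -1000 0-000✓ 0-001✓ 000-1✓ 0000-✓ 01-01 0100-✓ 011-1 1-011 10-11 100-1✓ 1011- 11-00
Round 2: -00-1 0-00-
PIs = {-00-1, -1000, 0-00-, 01-01, 011-1, 1-011, 10-11, 1011-, 11-00}
Coverage chart:
  m0: 0-00- ←essential
  m1: -00-1,0-00-
  m3: -00-1 ←essential
  m8: -1000,0-00-
  m9: 0-00-,01-01
  m13: 01-01,011-1
  m15: 011-1 ←essential
  m19: -00-1,1-011,10-11
  m22: 1011- ←essential
  m23: 10-11,1011-
  m24: -1000,11-00
  m28: 11-00 ←essential
Essential: -00-1, 0-00-, 011-1, 1011-, 11-00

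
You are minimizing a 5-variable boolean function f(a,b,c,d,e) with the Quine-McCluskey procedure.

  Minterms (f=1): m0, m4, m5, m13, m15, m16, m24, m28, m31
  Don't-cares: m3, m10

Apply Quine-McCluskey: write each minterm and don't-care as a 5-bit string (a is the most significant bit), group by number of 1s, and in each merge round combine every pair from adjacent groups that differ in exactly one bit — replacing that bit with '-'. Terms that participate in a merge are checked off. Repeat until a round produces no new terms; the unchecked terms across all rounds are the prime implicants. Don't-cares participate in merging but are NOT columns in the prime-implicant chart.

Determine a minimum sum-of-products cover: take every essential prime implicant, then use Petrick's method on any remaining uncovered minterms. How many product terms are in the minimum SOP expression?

[col 0] 00000*, 00011, 00100*, 00101*, 01010, 01101*, 01111*, 10000*, 11000*, 11100*, 11111*
[col 1] -0000, -1111, 0-101, 00-00, 0010-, 011-1, 1-000, 11-00
Prime implicants: -0000, -1111, 0-101, 00-00, 00011, 0010-, 01010, 011-1, 1-000, 11-00
PI chart (minterm → PIs covering it):
  0 | -0000,00-00
  4 | 00-00,0010-
  5 | 0-101,0010-
  13 | 0-101,011-1
  15 | -1111,011-1
  16 | -0000,1-000
  24 | 1-000,11-00
  28 | 11-00  (sole → essential)
  31 | -1111  (sole → essential)
Essential prime implicants: -1111, 11-00
Petrick residual → -0000, 0-101, 00-00
Minimum SOP uses 5 PIs: b'c'd'e' + bcde + a'cd'e + a'b'd'e' + abd'e'

5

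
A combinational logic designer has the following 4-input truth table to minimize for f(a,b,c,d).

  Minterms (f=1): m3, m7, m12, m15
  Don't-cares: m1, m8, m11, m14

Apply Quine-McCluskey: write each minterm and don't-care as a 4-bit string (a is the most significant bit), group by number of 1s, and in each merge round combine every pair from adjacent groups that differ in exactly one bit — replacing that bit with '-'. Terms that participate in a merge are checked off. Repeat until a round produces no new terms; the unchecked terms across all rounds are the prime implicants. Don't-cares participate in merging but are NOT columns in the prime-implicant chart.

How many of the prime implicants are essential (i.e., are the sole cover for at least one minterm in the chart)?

[col 0] 0001*, 0011*, 0111*, 1000*, 1011*, 1100*, 1110*, 1111*
[col 1] -011*, -111*, 0-11*, 00-1, 1-00, 1-11*, 11-0, 111-
[col 2] --11
Prime implicants: --11, 00-1, 1-00, 11-0, 111-
PI chart (minterm → PIs covering it):
  3 | --11,00-1
  7 | --11  (sole → essential)
  12 | 1-00,11-0
  15 | --11,111-
Essential prime implicants: --11

1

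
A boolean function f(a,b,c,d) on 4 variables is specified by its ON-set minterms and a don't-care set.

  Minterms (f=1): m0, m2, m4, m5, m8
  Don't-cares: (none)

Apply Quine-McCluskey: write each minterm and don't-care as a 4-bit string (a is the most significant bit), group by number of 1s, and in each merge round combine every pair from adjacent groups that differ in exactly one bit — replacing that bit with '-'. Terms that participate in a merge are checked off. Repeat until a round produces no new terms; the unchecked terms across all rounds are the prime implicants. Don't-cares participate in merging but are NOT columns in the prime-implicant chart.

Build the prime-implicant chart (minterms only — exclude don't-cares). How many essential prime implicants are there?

size-2^0 implicants → 0000(✓)  0010(✓)  0100(✓)  0101(✓)  1000(✓)
size-2^1 implicants → -000  0-00  00-0  010-
Unchecked terms (primes): -000, 0-00, 00-0, 010-
Minterm coverage:
  m0 ⊆ -000,0-00,00-0
  m2 ⊆ 00-0 [E]
  m4 ⊆ 0-00,010-
  m5 ⊆ 010- [E]
  m8 ⊆ -000 [E]
E = {-000, 00-0, 010-}

3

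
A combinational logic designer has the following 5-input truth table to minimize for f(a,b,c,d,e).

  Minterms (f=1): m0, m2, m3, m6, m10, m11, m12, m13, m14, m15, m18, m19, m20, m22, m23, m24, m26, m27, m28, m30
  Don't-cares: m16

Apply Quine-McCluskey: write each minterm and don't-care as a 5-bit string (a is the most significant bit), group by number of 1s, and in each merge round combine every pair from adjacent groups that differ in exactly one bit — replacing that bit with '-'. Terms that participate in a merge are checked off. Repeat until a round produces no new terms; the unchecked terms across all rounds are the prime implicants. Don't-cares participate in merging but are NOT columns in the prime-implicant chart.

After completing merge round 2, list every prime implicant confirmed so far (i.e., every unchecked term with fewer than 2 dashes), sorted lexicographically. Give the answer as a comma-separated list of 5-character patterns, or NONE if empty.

size-2^0 implicants → 00000(✓)  00010(✓)  00011(✓)  00110(✓)  01010(✓)  01011(✓)  01100(✓)  01101(✓)  01110(✓)  01111(✓)  10000(✓)  10010(✓)  10011(✓)  10100(✓)  10110(✓)  10111(✓)  11000(✓)  11010(✓)  11011(✓)  11100(✓)  11110(✓)
size-2^1 implicants → -0000(✓)  -0010(✓)  -0011(✓)  -0110(✓)  -1010(✓)  -1011(✓)  -1100(✓)  -1110(✓)  0-010(✓)  0-011(✓)  0-110(✓)  00-10(✓)  000-0(✓)  0001-(✓)  01-10(✓)  01-11(✓)  0101-(✓)  011-0(✓)  011-1(✓)  0110-(✓)  0111-(✓)  1-000(✓)  1-010(✓)  1-011(✓)  1-100(✓)  1-110(✓)  10-00(✓)  10-10(✓)  10-11(✓)  100-0(✓)  1001-(✓)  101-0(✓)  1011-(✓)  11-00(✓)  11-10(✓)  110-0(✓)  1101-(✓)  111-0(✓)
size-2^2 implicants → --010(✓)  --011(✓)  --110(✓)  -0-10(✓)  -00-0  -001-(✓)  -1-10(✓)  -101-(✓)  -11-0  0--10(✓)  0-01-(✓)  01-1-  011--  1--00(✓)  1--10(✓)  1-0-0(✓)  1-01-(✓)  1-1-0(✓)  10--0(✓)  10-1-  11--0(✓)
size-2^3 implicants → ---10  --01-  1---0
Unchecked terms (primes): ---10, --01-, -00-0, -11-0, 01-1-, 011--, 1---0, 10-1-

NONE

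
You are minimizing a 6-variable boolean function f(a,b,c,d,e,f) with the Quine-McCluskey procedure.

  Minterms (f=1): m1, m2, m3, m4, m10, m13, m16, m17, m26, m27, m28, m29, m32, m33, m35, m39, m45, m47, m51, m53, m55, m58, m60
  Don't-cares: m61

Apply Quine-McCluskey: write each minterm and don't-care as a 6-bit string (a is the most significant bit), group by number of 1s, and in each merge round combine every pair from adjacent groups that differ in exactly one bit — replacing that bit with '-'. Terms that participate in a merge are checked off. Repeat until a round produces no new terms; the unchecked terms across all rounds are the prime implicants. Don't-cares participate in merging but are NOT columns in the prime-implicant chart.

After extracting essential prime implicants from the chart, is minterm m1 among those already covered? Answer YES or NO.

size-2^0 implicants → 000001(✓)  000010(✓)  000011(✓)  000100  001010(✓)  001101(✓)  010000(✓)  010001(✓)  011010(✓)  011011(✓)  011100(✓)  011101(✓)  100000(✓)  100001(✓)  100011(✓)  100111(✓)  101101(✓)  101111(✓)  110011(✓)  110101(✓)  110111(✓)  111010(✓)  111100(✓)  111101(✓)
size-2^1 implicants → -00001(✓)  -00011(✓)  -01101(✓)  -11010  -11100(✓)  -11101(✓)  0-0001  0-1010  0-1101(✓)  00-010  0000-1(✓)  00001-  01000-  01101-  01110-(✓)  1-0011(✓)  1-0111(✓)  1-1101(✓)  10-111  100-11(✓)  1000-1(✓)  10000-  1011-1  11-101  110-11(✓)  1101-1  11110-(✓)
size-2^2 implicants → --1101  -000-1  -1110-  1-0-11
Unchecked terms (primes): --1101, -000-1, -11010, -1110-, 0-0001, 0-1010, 00-010, 00001-, 000100, 01000-, 01101-, 1-0-11, 10-111, 10000-, 1011-1, 11-101, 1101-1
Minterm coverage:
  m1 ⊆ -000-1,0-0001
  m2 ⊆ 00-010,00001-
  m3 ⊆ -000-1,00001-
  m4 ⊆ 000100 [E]
  m10 ⊆ 0-1010,00-010
  m13 ⊆ --1101 [E]
  m16 ⊆ 01000- [E]
  m17 ⊆ 0-0001,01000-
  m26 ⊆ -11010,0-1010,01101-
  m27 ⊆ 01101- [E]
  m28 ⊆ -1110- [E]
  m29 ⊆ --1101,-1110-
  m32 ⊆ 10000- [E]
  m33 ⊆ -000-1,10000-
  m35 ⊆ -000-1,1-0-11
  m39 ⊆ 1-0-11,10-111
  m45 ⊆ --1101,1011-1
  m47 ⊆ 10-111,1011-1
  m51 ⊆ 1-0-11 [E]
  m53 ⊆ 11-101,1101-1
  m55 ⊆ 1-0-11,1101-1
  m58 ⊆ -11010 [E]
  m60 ⊆ -1110- [E]
E = {--1101, -11010, -1110-, 000100, 01000-, 01101-, 1-0-11, 10000-}

NO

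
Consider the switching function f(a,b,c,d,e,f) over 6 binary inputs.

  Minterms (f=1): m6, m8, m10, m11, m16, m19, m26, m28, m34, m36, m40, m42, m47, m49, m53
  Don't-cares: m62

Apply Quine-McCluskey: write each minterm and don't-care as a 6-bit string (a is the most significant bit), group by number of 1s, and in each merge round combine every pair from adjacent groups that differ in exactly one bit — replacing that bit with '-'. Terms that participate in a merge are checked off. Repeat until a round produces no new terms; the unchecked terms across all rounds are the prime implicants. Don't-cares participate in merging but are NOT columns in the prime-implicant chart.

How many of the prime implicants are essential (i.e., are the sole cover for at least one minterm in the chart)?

Round 0: 000110 001000✓ 001010✓ 001011✓ 010000 010011 011010✓ 011100 100010✓ 100100 101000✓ 101010✓ 101111 110001✓ 110101✓ 111110
Round 1: -01000✓ -01010✓ 0-1010 0010-0✓ 00101- 10-010 1010-0✓ 110-01
Round 2: -010-0
PIs = {-010-0, 0-1010, 000110, 00101-, 010000, 010011, 011100, 10-010, 100100, 101111, 110-01, 111110}
Coverage chart:
  m6: 000110 ←essential
  m8: -010-0 ←essential
  m10: -010-0,0-1010,00101-
  m11: 00101- ←essential
  m16: 010000 ←essential
  m19: 010011 ←essential
  m26: 0-1010 ←essential
  m28: 011100 ←essential
  m34: 10-010 ←essential
  m36: 100100 ←essential
  m40: -010-0 ←essential
  m42: -010-0,10-010
  m47: 101111 ←essential
  m49: 110-01 ←essential
  m53: 110-01 ←essential
Essential: -010-0, 0-1010, 000110, 00101-, 010000, 010011, 011100, 10-010, 100100, 101111, 110-01

11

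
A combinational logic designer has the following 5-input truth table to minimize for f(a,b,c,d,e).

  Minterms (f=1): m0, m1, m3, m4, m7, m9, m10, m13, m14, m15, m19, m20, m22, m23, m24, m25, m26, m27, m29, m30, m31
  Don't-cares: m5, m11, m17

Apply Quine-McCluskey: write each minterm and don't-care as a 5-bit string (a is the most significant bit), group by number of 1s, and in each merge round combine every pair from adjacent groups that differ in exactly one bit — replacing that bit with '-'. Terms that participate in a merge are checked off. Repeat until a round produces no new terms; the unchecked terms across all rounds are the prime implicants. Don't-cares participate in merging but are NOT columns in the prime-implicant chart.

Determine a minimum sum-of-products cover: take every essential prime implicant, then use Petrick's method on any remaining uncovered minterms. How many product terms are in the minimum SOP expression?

6

Round 0: 00000✓ 00001✓ 00011✓ 00100✓ 00101✓ 00111✓ 01001✓ 01010✓ 01011✓ 01101✓ 01110✓ 01111✓ 10001✓ 10011✓ 10100✓ 10110✓ 10111✓ 11000✓ 11001✓ 11010✓ 11011✓ 11101✓ 11110✓ 11111✓
Round 1: -0001✓ -0011✓ -0100 -0111✓ -1001✓ -1010✓ -1011✓ -1101✓ -1110✓ -1111✓ 0-001✓ 0-011✓ 0-101✓ 0-111✓ 00-00✓ 00-01✓ 00-11✓ 000-1✓ 0000-✓ 001-1✓ 0010-✓ 01-01✓ 01-10✓ 01-11✓ 010-1✓ 0101-✓ 011-1✓ 0111-✓ 1-001✓ 1-011✓ 1-110✓ 1-111✓ 10-11✓ 100-1✓ 101-0 1011-✓ 11-01✓ 11-10✓ 11-11✓ 110-0✓ 110-1✓ 1100-✓ 1101-✓ 111-1✓ 1111-✓
Round 2: --001✓ --011✓ --111✓ -0-11✓ -00-1✓ -1-01✓ -1-10✓ -1-11✓ -10-1✓ -101-✓ -11-1✓ -111-✓ 0--01✓ 0--11✓ 0-0-1✓ 0-1-1✓ 00--1✓ 00-0- 01--1✓ 01-1-✓ 1--11✓ 1-0-1✓ 1-11- 11--1✓ 11-1-✓ 110--
Round 3: ---11 --0-1 -1--1 -1-1- 0---1
PIs = {---11, --0-1, -0100, -1--1, -1-1-, 0---1, 00-0-, 1-11-, 101-0, 110--}
Coverage chart:
  m0: 00-0- ←essential
  m1: --0-1,0---1,00-0-
  m3: ---11,--0-1,0---1
  m4: -0100,00-0-
  m7: ---11,0---1
  m9: --0-1,-1--1,0---1
  m10: -1-1- ←essential
  m13: -1--1,0---1
  m14: -1-1- ←essential
  m15: ---11,-1--1,-1-1-,0---1
  m19: ---11,--0-1
  m20: -0100,101-0
  m22: 1-11-,101-0
  m23: ---11,1-11-
  m24: 110-- ←essential
  m25: --0-1,-1--1,110--
  m26: -1-1-,110--
  m27: ---11,--0-1,-1--1,-1-1-,110--
  m29: -1--1 ←essential
  m30: -1-1-,1-11-
  m31: ---11,-1--1,-1-1-,1-11-
Essential: -1--1, -1-1-, 00-0-, 110--
Petrick residual → ---11, 101-0
Min cover (6 terms): de + be + bd + a'b'd' + ab'ce' + abc'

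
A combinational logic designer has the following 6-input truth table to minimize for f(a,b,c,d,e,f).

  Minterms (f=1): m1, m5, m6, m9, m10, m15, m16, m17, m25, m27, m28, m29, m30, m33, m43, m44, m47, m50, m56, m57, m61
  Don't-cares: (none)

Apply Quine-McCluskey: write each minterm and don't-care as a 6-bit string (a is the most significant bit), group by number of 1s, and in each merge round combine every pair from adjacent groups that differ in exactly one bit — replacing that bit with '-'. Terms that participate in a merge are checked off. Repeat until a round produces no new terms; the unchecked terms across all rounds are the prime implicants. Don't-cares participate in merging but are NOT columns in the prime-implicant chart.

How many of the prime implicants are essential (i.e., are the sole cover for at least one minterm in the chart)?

Round 0: 000001✓ 000101✓ 000110 001001✓ 001010 001111✓ 010000✓ 010001✓ 011001✓ 011011✓ 011100✓ 011101✓ 011110✓ 100001✓ 101011✓ 101100 101111✓ 110010 111000✓ 111001✓ 111101✓
Round 1: -00001 -01111 -11001✓ -11101✓ 0-0001✓ 0-1001✓ 00-001✓ 000-01 01-001✓ 01000- 011-01✓ 0110-1 0111-0 01110- 101-11 111-01✓ 11100-
Round 2: -11-01 0--001
PIs = {-00001, -01111, -11-01, 0--001, 000-01, 000110, 001010, 01000-, 0110-1, 0111-0, 01110-, 101-11, 101100, 110010, 11100-}
Coverage chart:
  m1: -00001,0--001,000-01
  m5: 000-01 ←essential
  m6: 000110 ←essential
  m9: 0--001 ←essential
  m10: 001010 ←essential
  m15: -01111 ←essential
  m16: 01000- ←essential
  m17: 0--001,01000-
  m25: -11-01,0--001,0110-1
  m27: 0110-1 ←essential
  m28: 0111-0,01110-
  m29: -11-01,01110-
  m30: 0111-0 ←essential
  m33: -00001 ←essential
  m43: 101-11 ←essential
  m44: 101100 ←essential
  m47: -01111,101-11
  m50: 110010 ←essential
  m56: 11100- ←essential
  m57: -11-01,11100-
  m61: -11-01 ←essential
Essential: -00001, -01111, -11-01, 0--001, 000-01, 000110, 001010, 01000-, 0110-1, 0111-0, 101-11, 101100, 110010, 11100-

14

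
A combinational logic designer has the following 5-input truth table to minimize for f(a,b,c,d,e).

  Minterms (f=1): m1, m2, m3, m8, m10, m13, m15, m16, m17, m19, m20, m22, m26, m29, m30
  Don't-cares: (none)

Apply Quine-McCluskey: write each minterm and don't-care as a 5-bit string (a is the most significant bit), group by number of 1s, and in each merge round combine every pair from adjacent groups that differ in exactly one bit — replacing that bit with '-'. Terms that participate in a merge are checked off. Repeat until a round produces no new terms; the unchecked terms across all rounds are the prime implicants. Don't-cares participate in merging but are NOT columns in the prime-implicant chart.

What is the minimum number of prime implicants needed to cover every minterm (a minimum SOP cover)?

8

Round 0: 00001✓ 00010✓ 00011✓ 01000✓ 01010✓ 01101✓ 01111✓ 10000✓ 10001✓ 10011✓ 10100✓ 10110✓ 11010✓ 11101✓ 11110✓
Round 1: -0001✓ -0011✓ -1010 -1101 0-010 000-1✓ 0001- 010-0 011-1 1-110 10-00 100-1✓ 1000- 101-0 11-10
Round 2: -00-1
PIs = {-00-1, -1010, -1101, 0-010, 0001-, 010-0, 011-1, 1-110, 10-00, 1000-, 101-0, 11-10}
Coverage chart:
  m1: -00-1 ←essential
  m2: 0-010,0001-
  m3: -00-1,0001-
  m8: 010-0 ←essential
  m10: -1010,0-010,010-0
  m13: -1101,011-1
  m15: 011-1 ←essential
  m16: 10-00,1000-
  m17: -00-1,1000-
  m19: -00-1 ←essential
  m20: 10-00,101-0
  m22: 1-110,101-0
  m26: -1010,11-10
  m29: -1101 ←essential
  m30: 1-110,11-10
Essential: -00-1, -1101, 010-0, 011-1
Petrick residual → -1010, 0-010, 1-110, 10-00
Min cover (8 terms): b'c'e + bc'de' + bcd'e + a'c'de' + a'bc'e' + a'bce + acde' + ab'd'e'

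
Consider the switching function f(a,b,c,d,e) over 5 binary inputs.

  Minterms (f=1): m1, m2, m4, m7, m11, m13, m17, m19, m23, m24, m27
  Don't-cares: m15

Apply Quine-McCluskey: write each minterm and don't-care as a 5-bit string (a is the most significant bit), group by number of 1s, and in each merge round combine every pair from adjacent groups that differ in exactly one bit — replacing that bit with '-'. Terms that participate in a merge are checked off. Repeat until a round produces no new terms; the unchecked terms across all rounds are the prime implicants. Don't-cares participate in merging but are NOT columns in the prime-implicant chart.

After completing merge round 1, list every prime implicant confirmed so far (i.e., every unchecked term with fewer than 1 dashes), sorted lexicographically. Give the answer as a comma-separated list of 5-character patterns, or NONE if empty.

Round 0: 00001✓ 00010 00100 00111✓ 01011✓ 01101✓ 01111✓ 10001✓ 10011✓ 10111✓ 11000 11011✓
Round 1: -0001 -0111 -1011 0-111 01-11 011-1 1-011 10-11 100-1
PIs = {-0001, -0111, -1011, 0-111, 00010, 00100, 01-11, 011-1, 1-011, 10-11, 100-1, 11000}

00010, 00100, 11000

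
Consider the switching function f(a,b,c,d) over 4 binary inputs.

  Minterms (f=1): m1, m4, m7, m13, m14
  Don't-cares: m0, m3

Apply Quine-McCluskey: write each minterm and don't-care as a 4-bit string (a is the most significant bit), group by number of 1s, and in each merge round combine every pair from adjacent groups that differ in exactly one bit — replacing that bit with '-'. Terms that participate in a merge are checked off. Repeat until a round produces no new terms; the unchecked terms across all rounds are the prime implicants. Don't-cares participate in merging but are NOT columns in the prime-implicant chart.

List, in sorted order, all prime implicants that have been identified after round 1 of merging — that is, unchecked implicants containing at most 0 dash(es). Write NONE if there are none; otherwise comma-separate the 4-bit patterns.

1101, 1110

[col 0] 0000*, 0001*, 0011*, 0100*, 0111*, 1101, 1110
[col 1] 0-00, 0-11, 00-1, 000-
Prime implicants: 0-00, 0-11, 00-1, 000-, 1101, 1110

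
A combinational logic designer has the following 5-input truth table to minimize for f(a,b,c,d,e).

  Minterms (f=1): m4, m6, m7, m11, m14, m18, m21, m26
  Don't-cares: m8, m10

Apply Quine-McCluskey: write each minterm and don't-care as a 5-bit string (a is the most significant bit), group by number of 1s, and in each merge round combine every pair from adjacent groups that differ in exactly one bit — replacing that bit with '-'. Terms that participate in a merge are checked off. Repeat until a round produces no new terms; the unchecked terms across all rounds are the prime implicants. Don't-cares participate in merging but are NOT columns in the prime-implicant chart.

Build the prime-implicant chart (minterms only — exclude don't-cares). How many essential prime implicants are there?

5

Round 0: 00100✓ 00110✓ 00111✓ 01000✓ 01010✓ 01011✓ 01110✓ 10010✓ 10101 11010✓
Round 1: -1010 0-110 001-0 0011- 01-10 010-0 0101- 1-010
PIs = {-1010, 0-110, 001-0, 0011-, 01-10, 010-0, 0101-, 1-010, 10101}
Coverage chart:
  m4: 001-0 ←essential
  m6: 0-110,001-0,0011-
  m7: 0011- ←essential
  m11: 0101- ←essential
  m14: 0-110,01-10
  m18: 1-010 ←essential
  m21: 10101 ←essential
  m26: -1010,1-010
Essential: 001-0, 0011-, 0101-, 1-010, 10101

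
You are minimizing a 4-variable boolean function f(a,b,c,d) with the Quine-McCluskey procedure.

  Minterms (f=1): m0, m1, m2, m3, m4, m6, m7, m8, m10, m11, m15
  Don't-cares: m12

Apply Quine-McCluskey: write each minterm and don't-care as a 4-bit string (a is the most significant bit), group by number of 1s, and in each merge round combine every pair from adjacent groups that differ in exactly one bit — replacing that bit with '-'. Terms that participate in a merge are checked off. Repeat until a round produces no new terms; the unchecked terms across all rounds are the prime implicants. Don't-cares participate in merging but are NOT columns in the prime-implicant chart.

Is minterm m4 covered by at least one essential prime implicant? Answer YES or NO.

[col 0] 0000*, 0001*, 0010*, 0011*, 0100*, 0110*, 0111*, 1000*, 1010*, 1011*, 1100*, 1111*
[col 1] -000*, -010*, -011*, -100*, -111*, 0-00*, 0-10*, 0-11*, 00-0*, 00-1*, 000-*, 001-*, 01-0*, 011-*, 1-00*, 1-11*, 10-0*, 101-*
[col 2] --00, --11, -0-0, -01-, 0--0, 0-1-, 00--
Prime implicants: --00, --11, -0-0, -01-, 0--0, 0-1-, 00--
PI chart (minterm → PIs covering it):
  0 | --00,-0-0,0--0,00--
  1 | 00--  (sole → essential)
  2 | -0-0,-01-,0--0,0-1-,00--
  3 | --11,-01-,0-1-,00--
  4 | --00,0--0
  6 | 0--0,0-1-
  7 | --11,0-1-
  8 | --00,-0-0
  10 | -0-0,-01-
  11 | --11,-01-
  15 | --11  (sole → essential)
Essential prime implicants: --11, 00--

NO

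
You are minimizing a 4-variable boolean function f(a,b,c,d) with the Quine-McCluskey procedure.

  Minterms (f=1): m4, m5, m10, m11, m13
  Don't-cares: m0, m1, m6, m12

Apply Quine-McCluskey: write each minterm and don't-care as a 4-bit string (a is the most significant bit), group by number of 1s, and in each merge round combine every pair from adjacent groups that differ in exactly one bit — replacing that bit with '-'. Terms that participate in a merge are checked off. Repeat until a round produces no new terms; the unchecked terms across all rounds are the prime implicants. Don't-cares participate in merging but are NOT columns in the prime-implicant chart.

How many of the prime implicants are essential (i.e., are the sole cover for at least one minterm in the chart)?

2

Round 0: 0000✓ 0001✓ 0100✓ 0101✓ 0110✓ 1010✓ 1011✓ 1100✓ 1101✓
Round 1: -100✓ -101✓ 0-00✓ 0-01✓ 000-✓ 01-0 010-✓ 101- 110-✓
Round 2: -10- 0-0-
PIs = {-10-, 0-0-, 01-0, 101-}
Coverage chart:
  m4: -10-,0-0-,01-0
  m5: -10-,0-0-
  m10: 101- ←essential
  m11: 101- ←essential
  m13: -10- ←essential
Essential: -10-, 101-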